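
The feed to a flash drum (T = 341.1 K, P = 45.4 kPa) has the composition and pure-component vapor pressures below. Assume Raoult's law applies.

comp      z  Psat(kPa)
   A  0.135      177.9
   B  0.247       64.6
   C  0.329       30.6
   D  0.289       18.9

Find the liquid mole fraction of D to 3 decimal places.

Raoult's law: Kᵢ = Pᵢˢᵃᵗ/P = Pᵢˢᵃᵗ/45.4.
  K_A = 177.9/45.4 = 3.91850, K_B = 64.6/45.4 = 1.42291, K_C = 30.6/45.4 = 0.67401, K_D = 18.9/45.4 = 0.41630
Let β = V/F and solve Σ zᵢ(Kᵢ−1)/(1+β(Kᵢ−1)) = 0.
Check two-phase: ΣzᵢKᵢ = 1.223 > 1 and Σzᵢ/Kᵢ = 1.390 > 1, so g(0) = 0.223 > 0 and g(1) = -0.390 < 0.
Newton–Raphson from β = 0.56:
  β = 0.560: g = -0.1478, g' = -0.464 → β = 0.242
  β = 0.242: g = 0.0130, g' = -0.606 → β = 0.263
  β = 0.263: g = 0.0003, g' = -0.583 → β = 0.264
Converged at β = 0.264.
Compositions from xᵢ = zᵢ/(1+β(Kᵢ−1)), yᵢ = Kᵢxᵢ:
  A: x = 0.076, y = 0.299
  B: x = 0.222, y = 0.316
  C: x = 0.360, y = 0.243
  D: x = 0.342, y = 0.142

x_D = 0.342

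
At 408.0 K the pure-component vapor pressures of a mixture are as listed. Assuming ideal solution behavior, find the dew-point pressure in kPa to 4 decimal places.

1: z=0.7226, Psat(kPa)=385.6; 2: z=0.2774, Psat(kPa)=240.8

At the dew point ψ → 1, so Σzᵢ/Kᵢ = 1 with Kᵢ = Pᵢˢᵃᵗ/P ⇒ 1/P = Σzᵢ/Pᵢˢᵃᵗ.
1/P = 0.7226/385.6 + 0.2774/240.8 = 0.0030260 ⇒ P = 330.4741 kPa

Pdew = 330.4741 kPa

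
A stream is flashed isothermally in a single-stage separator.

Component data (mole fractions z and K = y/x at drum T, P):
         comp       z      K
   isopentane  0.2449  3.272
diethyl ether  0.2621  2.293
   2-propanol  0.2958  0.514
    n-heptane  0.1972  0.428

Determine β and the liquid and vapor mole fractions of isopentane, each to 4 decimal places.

β = 0.6795, x_isopentane = 0.0963, y_isopentane = 0.3150

Let β = V/F and solve Σ zᵢ(Kᵢ−1)/(1+β(Kᵢ−1)) = 0.
Feasibility: ΣzᵢKᵢ = 1.6388, Σzᵢ/Kᵢ = 1.2254 — both > 1, two phases present.
Newton iteration, β⁰ = 0.49:
  β = 0.4900: g = 0.12533, g' = -0.6922 → β = 0.6711
  β = 0.6711: g = 0.00544, g' = -0.6478 → β = 0.6795
Converged at β = 0.6795.
Compositions from xᵢ = zᵢ/(1+β(Kᵢ−1)), yᵢ = Kᵢxᵢ:
  isopentane: x = 0.0963, y = 0.3150
  diethyl ether: x = 0.1395, y = 0.3199
  2-propanol: x = 0.4416, y = 0.2270
  n-heptane: x = 0.3226, y = 0.1381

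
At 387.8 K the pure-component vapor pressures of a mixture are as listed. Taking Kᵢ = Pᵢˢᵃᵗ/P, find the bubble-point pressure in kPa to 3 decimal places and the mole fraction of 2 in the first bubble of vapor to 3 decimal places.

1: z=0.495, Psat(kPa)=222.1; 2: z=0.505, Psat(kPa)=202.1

Pbub = 212.000 kPa, y_2 = 0.481

At the bubble point ψ → 0, so ΣzᵢKᵢ = 1 with Kᵢ = Pᵢˢᵃᵗ/P ⇒ P = ΣzᵢPᵢˢᵃᵗ.
P = 0.495·222.1 + 0.505·202.1 = 212.000 kPa
yᵢ = zᵢPᵢˢᵃᵗ/P ⇒ y_2 = 0.505·202.1/212.000 = 0.481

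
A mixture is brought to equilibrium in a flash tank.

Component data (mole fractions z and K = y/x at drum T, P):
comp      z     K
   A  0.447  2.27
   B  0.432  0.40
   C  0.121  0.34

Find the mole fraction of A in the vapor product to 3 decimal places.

Material balance + equilibrium reduce to Σ zᵢ(Kᵢ−1)/(1+β(Kᵢ−1)) = 0.
Check two-phase: ΣzᵢKᵢ = 1.229 > 1 and Σzᵢ/Kᵢ = 1.633 > 1, so g(0) = 0.229 > 0 and g(1) = -0.633 < 0.
Iterate (Newton) starting at β = 0.32:
  β = 0.320: g = -0.0184, g' = -0.687 → β = 0.293
Converged at β = 0.293.
Compositions from xᵢ = zᵢ/(1+β(Kᵢ−1)), yᵢ = Kᵢxᵢ:
  A: x = 0.326, y = 0.739
  B: x = 0.524, y = 0.210
  C: x = 0.150, y = 0.051

y_A = 0.739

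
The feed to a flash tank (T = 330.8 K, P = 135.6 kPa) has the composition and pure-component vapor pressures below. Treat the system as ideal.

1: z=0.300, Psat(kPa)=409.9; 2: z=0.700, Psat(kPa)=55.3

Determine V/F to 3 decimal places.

V/F = 0.161

Raoult's law: Kᵢ = Pᵢˢᵃᵗ/P = Pᵢˢᵃᵗ/135.6.
  K_1 = 409.9/135.6 = 3.02286, K_2 = 55.3/135.6 = 0.40782
Material balance + equilibrium reduce to Σ zᵢ(Kᵢ−1)/(1+V/F(Kᵢ−1)) = 0.
Feasibility: ΣzᵢKᵢ = 1.192, Σzᵢ/Kᵢ = 1.816 — both > 1, two phases present.
Binary case is linear: z₁(K₁−1)(1+V/F(K₂−1)) + z₂(K₂−1)(1+V/F(K₁−1)) = 0
⇒ V/F = [z₁(K₁−1)+z₂(K₂−1)] / [−(K₁−1)(K₂−1)] = 0.1923/1.1979 = 0.161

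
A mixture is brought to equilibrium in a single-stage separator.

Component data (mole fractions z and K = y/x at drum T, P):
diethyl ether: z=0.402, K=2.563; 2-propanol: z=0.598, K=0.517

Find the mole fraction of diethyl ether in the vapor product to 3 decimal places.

Rachford–Rice: g(ψ) = Σ zᵢ(Kᵢ−1)/(1+ψ(Kᵢ−1)) = 0.
g(0) = ΣzᵢKᵢ − 1 = 0.339 and g(1) = 1 − Σzᵢ/Kᵢ = -0.314, so a root lies in (0, 1).
Binary case is linear: z₁(K₁−1)(1+ψ(K₂−1)) + z₂(K₂−1)(1+ψ(K₁−1)) = 0
⇒ ψ = [z₁(K₁−1)+z₂(K₂−1)] / [−(K₁−1)(K₂−1)] = 0.3395/0.7549 = 0.450
Compositions from xᵢ = zᵢ/(1+ψ(Kᵢ−1)), yᵢ = Kᵢxᵢ:
  diethyl ether: x = 0.236, y = 0.605
  2-propanol: x = 0.764, y = 0.395

y_diethyl ether = 0.605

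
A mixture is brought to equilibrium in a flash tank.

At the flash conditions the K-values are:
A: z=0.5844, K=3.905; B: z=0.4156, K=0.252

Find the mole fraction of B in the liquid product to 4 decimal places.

Material balance + equilibrium reduce to Σ zᵢ(Kᵢ−1)/(1+ψ(Kᵢ−1)) = 0.
Check two-phase: ΣzᵢKᵢ = 2.3868 > 1 and Σzᵢ/Kᵢ = 1.7989 > 1, so g(0) = 1.3868 > 0 and g(1) = -0.7989 < 0.
Binary case is linear: z₁(K₁−1)(1+ψ(K₂−1)) + z₂(K₂−1)(1+ψ(K₁−1)) = 0
⇒ ψ = [z₁(K₁−1)+z₂(K₂−1)] / [−(K₁−1)(K₂−1)] = 1.38681/2.17294 = 0.6382
Compositions from xᵢ = zᵢ/(1+ψ(Kᵢ−1)), yᵢ = Kᵢxᵢ:
  A: x = 0.2048, y = 0.7996
  B: x = 0.7952, y = 0.2004

x_B = 0.7952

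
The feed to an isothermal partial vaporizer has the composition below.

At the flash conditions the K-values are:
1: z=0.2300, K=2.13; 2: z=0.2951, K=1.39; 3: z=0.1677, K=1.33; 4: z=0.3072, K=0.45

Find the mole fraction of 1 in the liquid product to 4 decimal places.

Material balance + equilibrium reduce to Σ zᵢ(Kᵢ−1)/(1+β(Kᵢ−1)) = 0.
g(0) = ΣzᵢKᵢ − 1 = 0.2614 and g(1) = 1 − Σzᵢ/Kᵢ = -0.1290, so a root lies in (0, 1).
Newton iteration, β⁰ = 0.59:
  β = 0.5900: g = 0.04569, g' = -0.3518 → β = 0.7199
  β = 0.7199: g = -0.00181, g' = -0.3833 → β = 0.7152
Converged at β = 0.7151.
Compositions from xᵢ = zᵢ/(1+β(Kᵢ−1)), yᵢ = Kᵢxᵢ:
  1: x = 0.1272, y = 0.2709
  2: x = 0.2307, y = 0.3207
  3: x = 0.1357, y = 0.1805
  4: x = 0.5064, y = 0.2279

x_1 = 0.1272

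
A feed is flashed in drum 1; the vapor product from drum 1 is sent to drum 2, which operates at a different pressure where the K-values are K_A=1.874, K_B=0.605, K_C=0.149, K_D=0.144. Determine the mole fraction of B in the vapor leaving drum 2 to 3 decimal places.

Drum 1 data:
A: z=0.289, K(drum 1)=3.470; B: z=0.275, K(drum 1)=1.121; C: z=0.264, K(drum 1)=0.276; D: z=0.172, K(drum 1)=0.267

y_B (drum 2) = 0.215

Drum 1:
Newton iteration, ψ₁⁰ = 0.41:
  ψ₁ = 0.410: g = -0.0657, g' = -0.908 → ψ₁ = 0.338
Converged at ψ₁ = 0.338.
Drum-1 compositions:
  A: x = 0.157, y = 0.546
  B: x = 0.264, y = 0.296
  C: x = 0.350, y = 0.097
  D: x = 0.229, y = 0.061
Drum-2 feed = drum-1 vapor: z₂ = (0.5463, 0.2961, 0.0965, 0.0611).
Drum 2:
Newton iteration, ψ₂⁰ = 0.47:
  ψ₂ = 0.470: g = -0.0296, g' = -0.599 → ψ₂ = 0.421
  ψ₂ = 0.421: g = -0.0008, g' = -0.568 → ψ₂ = 0.419
Converged at ψ₂ = 0.419.
  A: x = 0.400, y = 0.749
  B: x = 0.355, y = 0.215
  C: x = 0.150, y = 0.022
  D: x = 0.095, y = 0.014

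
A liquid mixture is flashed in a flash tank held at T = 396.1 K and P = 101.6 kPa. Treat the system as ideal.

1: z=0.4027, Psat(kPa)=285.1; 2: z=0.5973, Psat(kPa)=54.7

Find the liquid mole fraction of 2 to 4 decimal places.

Raoult's law: Kᵢ = Pᵢˢᵃᵗ/P = Pᵢˢᵃᵗ/101.6.
  K_1 = 285.1/101.6 = 2.806102, K_2 = 54.7/101.6 = 0.538386
Binary case is linear: z₁(K₁−1)(1+V/F(K₂−1)) + z₂(K₂−1)(1+V/F(K₁−1)) = 0
⇒ V/F = [z₁(K₁−1)+z₂(K₂−1)] / [−(K₁−1)(K₂−1)] = 0.45160/0.83372 = 0.5417
Compositions from xᵢ = zᵢ/(1+V/F(Kᵢ−1)), yᵢ = Kᵢxᵢ:
  1: x = 0.2036, y = 0.5712
  2: x = 0.7964, y = 0.4288

x_2 = 0.7964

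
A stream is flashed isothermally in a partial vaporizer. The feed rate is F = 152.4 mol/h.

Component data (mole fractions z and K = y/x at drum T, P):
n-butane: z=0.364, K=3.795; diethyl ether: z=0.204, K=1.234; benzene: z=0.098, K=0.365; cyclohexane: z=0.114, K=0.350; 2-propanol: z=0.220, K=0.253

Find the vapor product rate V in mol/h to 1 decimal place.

Rachford–Rice: g(V/F) = Σ zᵢ(Kᵢ−1)/(1+V/F(Kᵢ−1)) = 0.
g(0) = ΣzᵢKᵢ − 1 = 0.764 and g(1) = 1 − Σzᵢ/Kᵢ = -0.725, so a root lies in (0, 1).
Newton–Raphson from V/F = 0.5:
  V/F = 0.500: g = 0.0038, g' = -1.007 → V/F = 0.504
Converged at V/F = 0.504.
Then V = V/F·F = 0.5038·152.4 = 76.8 mol/h and L = F − V = 75.6 mol/h.

V = 76.8 mol/h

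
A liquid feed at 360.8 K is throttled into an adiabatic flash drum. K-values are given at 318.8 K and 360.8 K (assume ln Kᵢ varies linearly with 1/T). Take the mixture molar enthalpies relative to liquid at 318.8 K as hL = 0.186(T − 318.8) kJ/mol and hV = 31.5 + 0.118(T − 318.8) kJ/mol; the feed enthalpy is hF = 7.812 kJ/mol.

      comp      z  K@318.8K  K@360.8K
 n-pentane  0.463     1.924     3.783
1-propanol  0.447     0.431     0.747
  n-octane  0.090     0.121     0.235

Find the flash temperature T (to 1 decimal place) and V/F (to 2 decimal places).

Adiabatic flash: solve Rachford–Rice at each trial T, then check hF = ψ·hV(T) + (1−ψ)·hL(T).
  T = 318.8 K: K = (1.924, 0.431, 0.121), RR gives ψ = 0.161, H_out = 5.086 kJ/mol
  T = 360.8 K: K = (3.783, 0.747, 0.235), RR gives ψ = 0.900, H_out = 33.598 kJ/mol
  T = 339.8 K: K = (2.755, 0.577, 0.172), RR gives ψ = 0.592, H_out = 21.718 kJ/mol
  T = 329.3 K: K = (2.315, 0.501, 0.145), RR gives ψ = 0.405, H_out = 14.429 kJ/mol
  T = 324.1 K: K = (2.116, 0.466, 0.133), RR gives ψ = 0.295, H_out = 10.182 kJ/mol
  T = 321.5 K: K = (2.020, 0.448, 0.127), RR gives ψ = 0.233, H_out = 7.803 kJ/mol
  T = 322.8 K: K = (2.068, 0.457, 0.130), RR gives ψ = 0.265, H_out = 9.018 kJ/mol
Linear interpolation between T = 321.5 (H_out = 7.803) and T = 322.8 (H_out = 9.018) on hF = 7.812 gives T ≈ 321.5 K, at which ψ = 0.23.

T = 321.5 K, V/F = 0.23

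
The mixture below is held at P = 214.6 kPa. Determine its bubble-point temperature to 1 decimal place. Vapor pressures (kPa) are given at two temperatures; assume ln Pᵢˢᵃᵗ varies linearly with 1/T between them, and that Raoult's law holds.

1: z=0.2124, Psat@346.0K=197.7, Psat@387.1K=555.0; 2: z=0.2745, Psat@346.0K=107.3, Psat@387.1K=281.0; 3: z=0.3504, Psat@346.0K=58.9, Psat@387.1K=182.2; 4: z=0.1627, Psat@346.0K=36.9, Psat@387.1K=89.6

T = 376.5 K

Bubble-point temperature: ΣzᵢPᵢˢᵃᵗ(T) = P. Interpolate ln Pᵢˢᵃᵗ = aᵢ + bᵢ/T.
  T = 346.0 K: ΣzᵢPᵢˢᵃᵗ = 98.09 kPa
  T = 387.1 K: ΣzᵢPᵢˢᵃᵗ = 273.44 kPa
  T = 366.6 K: ΣzᵢPᵢˢᵃᵗ = 168.66 kPa
  T = 376.9 K: ΣzᵢPᵢˢᵃᵗ = 216.39 kPa
  T = 371.8 K: ΣzᵢPᵢˢᵃᵗ = 191.59 kPa
  T = 374.4 K: ΣzᵢPᵢˢᵃᵗ = 203.94 kPa
Interpolating between 374.4 K and 376.9 K gives T ≈ 376.5 K.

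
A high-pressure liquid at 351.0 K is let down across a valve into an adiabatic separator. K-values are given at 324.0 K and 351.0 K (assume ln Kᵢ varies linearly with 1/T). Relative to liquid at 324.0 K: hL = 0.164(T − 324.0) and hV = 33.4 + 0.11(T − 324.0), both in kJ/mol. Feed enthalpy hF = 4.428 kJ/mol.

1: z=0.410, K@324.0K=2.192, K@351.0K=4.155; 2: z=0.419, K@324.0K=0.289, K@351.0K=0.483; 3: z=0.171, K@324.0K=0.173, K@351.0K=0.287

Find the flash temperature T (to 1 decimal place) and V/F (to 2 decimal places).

Adiabatic flash: solve Rachford–Rice at each trial T, then check hF = ψ·hV(T) + (1−ψ)·hL(T).
  T = 324.0 K: K = (2.192, 0.289, 0.173), RR gives ψ = 0.056, H_out = 1.855 kJ/mol
  T = 351.0 K: K = (4.155, 0.483, 0.287), RR gives ψ = 0.520, H_out = 21.033 kJ/mol
  T = 337.5 K: K = (3.057, 0.377, 0.225), RR gives ψ = 0.326, H_out = 12.872 kJ/mol
  T = 330.8 K: K = (2.601, 0.332, 0.198), RR gives ψ = 0.210, H_out = 8.065 kJ/mol
  T = 327.4 K: K = (2.390, 0.310, 0.185), RR gives ψ = 0.140, H_out = 5.192 kJ/mol
  T = 325.7 K: K = (2.289, 0.299, 0.179), RR gives ψ = 0.099, H_out = 3.593 kJ/mol
Linear interpolation between T = 325.7 (H_out = 3.593) and T = 327.4 (H_out = 5.192) on hF = 4.428 gives T ≈ 326.6 K, at which ψ = 0.12.

T = 326.6 K, V/F = 0.12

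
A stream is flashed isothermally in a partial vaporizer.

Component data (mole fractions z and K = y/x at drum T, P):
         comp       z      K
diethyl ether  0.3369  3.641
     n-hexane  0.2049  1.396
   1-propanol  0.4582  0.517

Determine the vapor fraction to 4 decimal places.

ψ = 0.7757

Material balance + equilibrium reduce to Σ zᵢ(Kᵢ−1)/(1+ψ(Kᵢ−1)) = 0.
Feasibility: ΣzᵢKᵢ = 1.7496, Σzᵢ/Kᵢ = 1.1256 — both > 1, two phases present.
Newton iteration, ψ⁰ = 0.38:
  ψ = 0.3800: g = 0.24355, g' = -0.7700 → ψ = 0.6963
  ψ = 0.6963: g = 0.04356, g' = -0.5540 → ψ = 0.7749
  ψ = 0.7749: g = 0.00044, g' = -0.5450 → ψ = 0.7757
Converged at ψ = 0.7757.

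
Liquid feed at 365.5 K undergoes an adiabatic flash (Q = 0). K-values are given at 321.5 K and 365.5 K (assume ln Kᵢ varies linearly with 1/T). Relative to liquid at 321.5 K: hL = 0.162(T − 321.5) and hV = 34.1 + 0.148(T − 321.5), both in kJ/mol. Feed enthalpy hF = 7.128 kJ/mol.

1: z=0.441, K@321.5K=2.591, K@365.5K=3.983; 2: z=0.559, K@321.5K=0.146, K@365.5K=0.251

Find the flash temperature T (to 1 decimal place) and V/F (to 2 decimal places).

T = 325.2 K, V/F = 0.19

Adiabatic flash: solve Rachford–Rice at each trial T, then check hF = ψ·hV(T) + (1−ψ)·hL(T).
  T = 321.5 K: K = (2.591, 0.146), RR gives ψ = 0.165, H_out = 5.628 kJ/mol
  T = 365.5 K: K = (3.983, 0.251), RR gives ψ = 0.401, H_out = 20.568 kJ/mol
  T = 343.5 K: K = (3.257, 0.195), RR gives ψ = 0.300, H_out = 13.702 kJ/mol
  T = 332.5 K: K = (2.916, 0.169), RR gives ψ = 0.239, H_out = 9.902 kJ/mol
  T = 327.0 K: K = (2.751, 0.157), RR gives ψ = 0.204, H_out = 7.841 kJ/mol
  T = 324.2 K: K = (2.669, 0.152), RR gives ψ = 0.185, H_out = 6.736 kJ/mol
  T = 325.6 K: K = (2.710, 0.155), RR gives ψ = 0.195, H_out = 7.293 kJ/mol
Linear interpolation between T = 324.2 (H_out = 6.736) and T = 325.6 (H_out = 7.293) on hF = 7.128 gives T ≈ 325.2 K, at which ψ = 0.19.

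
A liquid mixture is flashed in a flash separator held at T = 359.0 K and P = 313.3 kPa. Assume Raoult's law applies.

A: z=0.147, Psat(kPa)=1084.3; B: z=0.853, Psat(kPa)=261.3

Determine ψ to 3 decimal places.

ψ = 0.539

Raoult's law: Kᵢ = Pᵢˢᵃᵗ/P = Pᵢˢᵃᵗ/313.3.
  K_A = 1084.3/313.3 = 3.46090, K_B = 261.3/313.3 = 0.83402
Binary case is linear: z₁(K₁−1)(1+ψ(K₂−1)) + z₂(K₂−1)(1+ψ(K₁−1)) = 0
⇒ ψ = [z₁(K₁−1)+z₂(K₂−1)] / [−(K₁−1)(K₂−1)] = 0.2202/0.4084 = 0.539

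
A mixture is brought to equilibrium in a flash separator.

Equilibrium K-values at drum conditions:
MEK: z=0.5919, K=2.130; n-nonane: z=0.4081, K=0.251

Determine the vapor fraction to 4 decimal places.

ψ = 0.4291

Rachford–Rice: g(ψ) = Σ zᵢ(Kᵢ−1)/(1+ψ(Kᵢ−1)) = 0.
Check two-phase: ΣzᵢKᵢ = 1.3632 > 1 and Σzᵢ/Kᵢ = 1.9038 > 1, so g(0) = 0.3632 > 0 and g(1) = -0.9038 < 0.
Newton–Raphson from ψ = 0.5:
  ψ = 0.5000: g = -0.06130, g' = -0.8937 → ψ = 0.4314
  ψ = 0.4314: g = -0.00194, g' = -0.8413 → ψ = 0.4291
Converged at ψ = 0.4291.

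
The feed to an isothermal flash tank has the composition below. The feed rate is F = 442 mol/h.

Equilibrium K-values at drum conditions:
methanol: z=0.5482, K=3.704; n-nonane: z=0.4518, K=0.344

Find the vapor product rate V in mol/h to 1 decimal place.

V = 295.5 mol/h

Material balance + equilibrium reduce to Σ zᵢ(Kᵢ−1)/(1+ψ(Kᵢ−1)) = 0.
Check two-phase: ΣzᵢKᵢ = 2.1860 > 1 and Σzᵢ/Kᵢ = 1.4614 > 1, so g(0) = 1.1860 > 0 and g(1) = -0.4614 < 0.
Iterate (Newton) starting at ψ = 0.6:
  ψ = 0.6000: g = 0.07650, g' = -1.1116 → ψ = 0.6688
  ψ = 0.6688: g = -0.00027, g' = -1.1254 → ψ = 0.6686
Converged at ψ = 0.6686.
Then V = ψ·F = 0.6686·442 = 295.5 mol/h and L = F − V = 146.5 mol/h.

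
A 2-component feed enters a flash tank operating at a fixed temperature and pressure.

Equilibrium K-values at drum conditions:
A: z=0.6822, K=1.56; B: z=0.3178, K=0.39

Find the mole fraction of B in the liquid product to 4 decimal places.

x_B = 0.4786

Material balance + equilibrium reduce to Σ zᵢ(Kᵢ−1)/(1+β(Kᵢ−1)) = 0.
g(0) = ΣzᵢKᵢ − 1 = 0.1882 and g(1) = 1 − Σzᵢ/Kᵢ = -0.2522, so a root lies in (0, 1).
Binary case is linear: z₁(K₁−1)(1+β(K₂−1)) + z₂(K₂−1)(1+β(K₁−1)) = 0
⇒ β = [z₁(K₁−1)+z₂(K₂−1)] / [−(K₁−1)(K₂−1)] = 0.18817/0.34160 = 0.5509
Compositions from xᵢ = zᵢ/(1+β(Kᵢ−1)), yᵢ = Kᵢxᵢ:
  A: x = 0.5214, y = 0.8133
  B: x = 0.4786, y = 0.1867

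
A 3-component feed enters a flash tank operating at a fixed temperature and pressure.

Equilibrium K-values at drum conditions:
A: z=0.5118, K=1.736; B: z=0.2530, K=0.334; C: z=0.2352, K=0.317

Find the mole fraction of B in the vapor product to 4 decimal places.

y_B = 0.0903

Material balance + equilibrium reduce to Σ zᵢ(Kᵢ−1)/(1+V/F(Kᵢ−1)) = 0.
Check two-phase: ΣzᵢKᵢ = 1.0475 > 1 and Σzᵢ/Kᵢ = 1.7943 > 1, so g(0) = 0.0475 > 0 and g(1) = -0.7943 < 0.
Newton–Raphson from V/F = 0.57:
  V/F = 0.5700: g = -0.26929, g' = -0.7234 → V/F = 0.1977
  V/F = 0.1977: g = -0.05094, g' = -0.5068 → V/F = 0.0972
  V/F = 0.0972: g = -0.00069, g' = -0.4956 → V/F = 0.0958
Converged at V/F = 0.0958.
Compositions from xᵢ = zᵢ/(1+V/F(Kᵢ−1)), yᵢ = Kᵢxᵢ:
  A: x = 0.4781, y = 0.8300
  B: x = 0.2702, y = 0.0903
  C: x = 0.2517, y = 0.0798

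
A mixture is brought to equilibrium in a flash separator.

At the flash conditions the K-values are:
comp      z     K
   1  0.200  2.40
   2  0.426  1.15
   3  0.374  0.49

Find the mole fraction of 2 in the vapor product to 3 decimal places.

y_2 = 0.462

Newton–Raphson from ψ = 0.5:
  ψ = 0.500: g = -0.0319, g' = -0.319 → ψ = 0.400
Converged at ψ = 0.400.
Compositions from xᵢ = zᵢ/(1+ψ(Kᵢ−1)), yᵢ = Kᵢxᵢ:
  1: x = 0.128, y = 0.308
  2: x = 0.402, y = 0.462
  3: x = 0.470, y = 0.230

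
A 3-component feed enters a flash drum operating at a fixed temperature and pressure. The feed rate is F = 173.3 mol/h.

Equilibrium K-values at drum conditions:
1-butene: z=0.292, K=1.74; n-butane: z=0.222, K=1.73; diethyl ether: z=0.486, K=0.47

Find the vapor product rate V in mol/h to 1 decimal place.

V = 53.6 mol/h

Material balance + equilibrium reduce to Σ zᵢ(Kᵢ−1)/(1+V/F(Kᵢ−1)) = 0.
Check two-phase: ΣzᵢKᵢ = 1.121 > 1 and Σzᵢ/Kᵢ = 1.330 > 1, so g(0) = 0.121 > 0 and g(1) = -0.330 < 0.
Iterate (Newton) starting at V/F = 0.61:
  V/F = 0.610: g = -0.1196, g' = -0.431 → V/F = 0.332
  V/F = 0.332: g = -0.0088, g' = -0.381 → V/F = 0.309
Converged at V/F = 0.309.
Then V = V/F·F = 0.3092·173.3 = 53.6 mol/h and L = F − V = 119.7 mol/h.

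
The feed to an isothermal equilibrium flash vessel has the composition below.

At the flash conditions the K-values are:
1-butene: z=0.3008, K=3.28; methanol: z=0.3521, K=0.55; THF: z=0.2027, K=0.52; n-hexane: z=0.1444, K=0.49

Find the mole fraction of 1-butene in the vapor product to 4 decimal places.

y_1-butene = 0.5619

Material balance + equilibrium reduce to Σ zᵢ(Kᵢ−1)/(1+β(Kᵢ−1)) = 0.
g(0) = ΣzᵢKᵢ − 1 = 0.3564 and g(1) = 1 − Σzᵢ/Kᵢ = -0.4164, so a root lies in (0, 1).
Newton–Raphson from β = 0.35:
  β = 0.3500: g = -0.01322, g' = -0.7073 → β = 0.3313
  β = 0.3313: g = 0.00018, g' = -0.7263 → β = 0.3316
Converged at β = 0.3316.
Compositions from xᵢ = zᵢ/(1+β(Kᵢ−1)), yᵢ = Kᵢxᵢ:
  1-butene: x = 0.1713, y = 0.5619
  methanol: x = 0.4138, y = 0.2276
  THF: x = 0.2411, y = 0.1254
  n-hexane: x = 0.1738, y = 0.0852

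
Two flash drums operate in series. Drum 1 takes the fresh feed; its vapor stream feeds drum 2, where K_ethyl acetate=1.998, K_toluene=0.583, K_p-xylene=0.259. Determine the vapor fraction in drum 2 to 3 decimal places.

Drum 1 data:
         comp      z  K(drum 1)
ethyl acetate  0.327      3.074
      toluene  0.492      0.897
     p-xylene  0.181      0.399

Drum 1:
Let ψ₁ = V/F and solve Σ zᵢ(Kᵢ−1)/(1+ψ₁(Kᵢ−1)) = 0.
Check two-phase: ΣzᵢKᵢ = 1.519 > 1 and Σzᵢ/Kᵢ = 1.109 > 1, so g(0) = 0.519 > 0 and g(1) = -0.109 < 0.
Iterate (Newton) starting at ψ₁ = 0.36:
  ψ₁ = 0.360: g = 0.1968, g' = -0.573 → ψ₁ = 0.703
  ψ₁ = 0.703: g = 0.0327, g' = -0.435 → ψ₁ = 0.779
  ψ₁ = 0.779: g = -0.0002, g' = -0.443 → ψ₁ = 0.778
Converged at ψ₁ = 0.778.
Drum-1 compositions:
  ethyl acetate: x = 0.125, y = 0.385
  toluene: x = 0.535, y = 0.480
  p-xylene: x = 0.340, y = 0.136
Drum-2 feed = drum-1 vapor: z₂ = (0.3845, 0.4798, 0.1357).
Drum 2:
Rachford–Rice: g(ψ₂) = Σ zᵢ(Kᵢ−1)/(1+ψ₂(Kᵢ−1)) = 0.
g(0) = ΣzᵢKᵢ − 1 = 0.083 and g(1) = 1 − Σzᵢ/Kᵢ = -0.539, so a root lies in (0, 1).
Newton iteration, ψ₂⁰ = 0.5:
  ψ₂ = 0.500: g = -0.1565, g' = -0.492 → ψ₂ = 0.182
  ψ₂ = 0.182: g = -0.0078, g' = -0.472 → ψ₂ = 0.165
Converged at ψ₂ = 0.165.
  ethyl acetate: x = 0.330, y = 0.660
  toluene: x = 0.515, y = 0.300
  p-xylene: x = 0.155, y = 0.040

V/F (drum 2) = 0.165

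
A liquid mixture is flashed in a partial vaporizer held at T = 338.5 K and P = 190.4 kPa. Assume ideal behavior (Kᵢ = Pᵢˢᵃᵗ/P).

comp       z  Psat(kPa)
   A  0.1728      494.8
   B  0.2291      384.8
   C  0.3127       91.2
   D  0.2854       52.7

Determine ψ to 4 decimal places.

Raoult's law: Kᵢ = Pᵢˢᵃᵗ/P = Pᵢˢᵃᵗ/190.4.
  K_A = 494.8/190.4 = 2.598739, K_B = 384.8/190.4 = 2.021008, K_C = 91.2/190.4 = 0.478992, K_D = 52.7/190.4 = 0.276786
Material balance + equilibrium reduce to Σ zᵢ(Kᵢ−1)/(1+ψ(Kᵢ−1)) = 0.
Feasibility: ΣzᵢKᵢ = 1.1409, Σzᵢ/Kᵢ = 1.8638 — both > 1, two phases present.
Iterate (Newton) starting at ψ = 0.67:
  ψ = 0.6700: g = -0.37845, g' = -0.9494 → ψ = 0.2714
  ψ = 0.2714: g = -0.07071, g' = -0.7075 → ψ = 0.1714
  ψ = 0.1714: g = 0.00140, g' = -0.7419 → ψ = 0.1733
Converged at ψ = 0.1733.

ψ = 0.1733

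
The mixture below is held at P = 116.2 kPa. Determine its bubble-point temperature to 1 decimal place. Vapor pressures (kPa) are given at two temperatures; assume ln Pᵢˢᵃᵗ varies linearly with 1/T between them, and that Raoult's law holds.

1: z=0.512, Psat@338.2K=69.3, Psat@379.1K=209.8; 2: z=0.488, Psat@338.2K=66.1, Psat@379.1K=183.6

Bubble-point temperature: ΣzᵢPᵢˢᵃᵗ(T) = P. Interpolate ln Pᵢˢᵃᵗ = aᵢ + bᵢ/T.
  T = 338.2 K: ΣzᵢPᵢˢᵃᵗ = 67.74 kPa
  T = 379.1 K: ΣzᵢPᵢˢᵃᵗ = 197.01 kPa
  T = 358.6 K: ΣzᵢPᵢˢᵃᵗ = 118.91 kPa
  T = 348.4 K: ΣzᵢPᵢˢᵃᵗ = 90.49 kPa
  T = 353.5 K: ΣzᵢPᵢˢᵃᵗ = 103.93 kPa
  T = 356.1 K: ΣzᵢPᵢˢᵃᵗ = 111.37 kPa
Interpolating between 356.1 K and 358.6 K gives T ≈ 357.7 K.

T = 357.7 K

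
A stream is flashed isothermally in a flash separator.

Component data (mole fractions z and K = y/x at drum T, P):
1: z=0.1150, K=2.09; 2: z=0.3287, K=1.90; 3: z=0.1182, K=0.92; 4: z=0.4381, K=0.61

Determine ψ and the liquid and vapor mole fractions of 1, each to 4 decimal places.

Rachford–Rice: g(ψ) = Σ zᵢ(Kᵢ−1)/(1+ψ(Kᵢ−1)) = 0.
Check two-phase: ΣzᵢKᵢ = 1.2409 > 1 and Σzᵢ/Kᵢ = 1.0747 > 1, so g(0) = 0.2409 > 0 and g(1) = -0.0747 < 0.
Newton–Raphson from ψ = 0.5:
  ψ = 0.5000: g = 0.06306, g' = -0.2875 → ψ = 0.7193
  ψ = 0.7193: g = 0.00233, g' = -0.2706 → ψ = 0.7279
Converged at ψ = 0.7279.
Compositions from xᵢ = zᵢ/(1+ψ(Kᵢ−1)), yᵢ = Kᵢxᵢ:
  1: x = 0.0641, y = 0.1340
  2: x = 0.1986, y = 0.3773
  3: x = 0.1255, y = 0.1155
  4: x = 0.6118, y = 0.3732

ψ = 0.7279, x_1 = 0.0641, y_1 = 0.1340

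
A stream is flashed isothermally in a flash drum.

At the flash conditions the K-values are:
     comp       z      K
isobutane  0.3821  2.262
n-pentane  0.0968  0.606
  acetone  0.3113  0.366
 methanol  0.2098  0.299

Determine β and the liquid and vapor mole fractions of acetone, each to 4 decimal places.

β = 0.1261, x_acetone = 0.3384, y_acetone = 0.1238

Material balance + equilibrium reduce to Σ zᵢ(Kᵢ−1)/(1+β(Kᵢ−1)) = 0.
g(0) = ΣzᵢKᵢ − 1 = 0.0996 and g(1) = 1 − Σzᵢ/Kᵢ = -0.8809, so a root lies in (0, 1).
Iterate (Newton) starting at β = 0.32:
  β = 0.3200: g = -0.13735, g' = -0.6967 → β = 0.1229
  β = 0.1229: g = 0.00242, g' = -0.7433 → β = 0.1261
Converged at β = 0.1261.
Compositions from xᵢ = zᵢ/(1+β(Kᵢ−1)), yᵢ = Kᵢxᵢ:
  isobutane: x = 0.3296, y = 0.7456
  n-pentane: x = 0.1019, y = 0.0617
  acetone: x = 0.3384, y = 0.1238
  methanol: x = 0.2302, y = 0.0688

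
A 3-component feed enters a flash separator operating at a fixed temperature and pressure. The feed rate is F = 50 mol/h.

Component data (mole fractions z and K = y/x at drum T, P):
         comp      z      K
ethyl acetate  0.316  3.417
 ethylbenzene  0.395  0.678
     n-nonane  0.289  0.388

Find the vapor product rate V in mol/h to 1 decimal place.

V = 20.6 mol/h

Newton iteration, ψ⁰ = 0.44:
  ψ = 0.440: g = -0.0201, g' = -0.692 → ψ = 0.411
Converged at ψ = 0.411.
Then V = ψ·F = 0.4114·50 = 20.6 mol/h and L = F − V = 29.4 mol/h.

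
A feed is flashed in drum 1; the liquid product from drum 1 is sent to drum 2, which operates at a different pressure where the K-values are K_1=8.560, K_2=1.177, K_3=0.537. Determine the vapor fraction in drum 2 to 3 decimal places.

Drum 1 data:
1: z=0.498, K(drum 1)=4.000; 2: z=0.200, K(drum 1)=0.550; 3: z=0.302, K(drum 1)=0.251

V/F (drum 2) = 0.493

Drum 1:
Iterate (Newton) starting at ψ₁ = 0.5:
  ψ₁ = 0.500: g = 0.1198, g' = -1.218 → ψ₁ = 0.598
  ψ₁ = 0.598: g = 0.0014, g' = -1.206 → ψ₁ = 0.600
Converged at ψ₁ = 0.600.
Drum-1 compositions:
  1: x = 0.178, y = 0.712
  2: x = 0.274, y = 0.151
  3: x = 0.548, y = 0.138
Drum-2 feed = drum-1 liquid: z₂ = (0.1779, 0.2739, 0.5482).
Drum 2:
Let ψ₂ = V/F and solve Σ zᵢ(Kᵢ−1)/(1+ψ₂(Kᵢ−1)) = 0.
Check two-phase: ΣzᵢKᵢ = 2.140 > 1 and Σzᵢ/Kᵢ = 1.274 > 1, so g(0) = 1.140 > 0 and g(1) = -0.274 < 0.
Newton–Raphson from ψ₂ = 0.39:
  ψ₂ = 0.390: g = 0.0763, g' = -0.835 → ψ₂ = 0.481
  ψ₂ = 0.481: g = 0.0080, g' = -0.674 → ψ₂ = 0.493
Converged at ψ₂ = 0.493.
  1: x = 0.038, y = 0.322
  2: x = 0.252, y = 0.296
  3: x = 0.710, y = 0.382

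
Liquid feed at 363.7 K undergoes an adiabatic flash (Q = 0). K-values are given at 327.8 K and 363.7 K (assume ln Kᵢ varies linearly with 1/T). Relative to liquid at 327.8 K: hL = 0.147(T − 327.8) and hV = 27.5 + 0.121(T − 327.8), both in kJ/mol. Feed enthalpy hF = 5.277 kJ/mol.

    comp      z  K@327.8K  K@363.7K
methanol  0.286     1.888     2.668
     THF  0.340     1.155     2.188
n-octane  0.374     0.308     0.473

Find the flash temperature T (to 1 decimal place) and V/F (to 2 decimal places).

Adiabatic flash: solve Rachford–Rice at each trial T, then check hF = ψ·hV(T) + (1−ψ)·hL(T).
  T = 327.8 K: K = (1.888, 1.155, 0.308), RR gives ψ = 0.118, H_out = 3.232 kJ/mol
  T = 363.7 K: K = (2.668, 2.188, 0.473), RR gives ψ = 0.918, H_out = 29.659 kJ/mol
  T = 345.8 K: K = (2.266, 1.618, 0.386), RR gives ψ = 0.592, H_out = 18.655 kJ/mol
  T = 336.8 K: K = (2.073, 1.373, 0.346), RR gives ψ = 0.387, H_out = 11.886 kJ/mol
  T = 332.3 K: K = (1.980, 1.261, 0.327), RR gives ψ = 0.262, H_out = 7.849 kJ/mol
  T = 330.1 K: K = (1.935, 1.208, 0.317), RR gives ψ = 0.194, H_out = 5.669 kJ/mol
Linear interpolation between T = 327.8 (H_out = 3.232) and T = 330.1 (H_out = 5.669) on hF = 5.277 gives T ≈ 329.7 K, at which ψ = 0.18.

T = 329.7 K, V/F = 0.18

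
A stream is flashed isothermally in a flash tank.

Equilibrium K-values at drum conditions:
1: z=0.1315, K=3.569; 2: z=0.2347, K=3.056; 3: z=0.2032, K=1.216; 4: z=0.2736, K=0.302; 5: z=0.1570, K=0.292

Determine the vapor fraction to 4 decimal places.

Material balance + equilibrium reduce to Σ zᵢ(Kᵢ−1)/(1+ψ(Kᵢ−1)) = 0.
Check two-phase: ΣzᵢKᵢ = 1.5621 > 1 and Σzᵢ/Kᵢ = 1.7244 > 1, so g(0) = 0.5621 > 0 and g(1) = -0.7244 < 0.
Newton iteration, ψ⁰ = 0.5:
  ψ = 0.5000: g = -0.03999, g' = -0.9184 → ψ = 0.4565
  ψ = 0.4565: g = -0.00012, g' = -0.9146 → ψ = 0.4563
Converged at ψ = 0.4563.

ψ = 0.4563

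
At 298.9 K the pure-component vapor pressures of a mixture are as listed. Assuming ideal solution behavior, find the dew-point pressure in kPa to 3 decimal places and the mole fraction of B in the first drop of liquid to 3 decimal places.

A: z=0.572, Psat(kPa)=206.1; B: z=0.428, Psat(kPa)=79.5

At the dew point ψ → 1, so Σzᵢ/Kᵢ = 1 with Kᵢ = Pᵢˢᵃᵗ/P ⇒ 1/P = Σzᵢ/Pᵢˢᵃᵗ.
1/P = 0.572/206.1 + 0.428/79.5 = 0.008159 ⇒ P = 122.564 kPa
xᵢ = zᵢP/Pᵢˢᵃᵗ ⇒ x_B = 0.428·122.564/79.5 = 0.660

Pdew = 122.564 kPa, x_B = 0.660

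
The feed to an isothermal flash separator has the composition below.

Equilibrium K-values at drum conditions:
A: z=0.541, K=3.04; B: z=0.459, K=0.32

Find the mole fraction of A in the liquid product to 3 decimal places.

Material balance + equilibrium reduce to Σ zᵢ(Kᵢ−1)/(1+V/F(Kᵢ−1)) = 0.
Feasibility: ΣzᵢKᵢ = 1.792, Σzᵢ/Kᵢ = 1.612 — both > 1, two phases present.
Iterate (Newton) starting at V/F = 0.5:
  V/F = 0.500: g = 0.0734, g' = -1.039 → V/F = 0.571
Converged at V/F = 0.571.
Compositions from xᵢ = zᵢ/(1+V/F(Kᵢ−1)), yᵢ = Kᵢxᵢ:
  A: x = 0.250, y = 0.760
  B: x = 0.750, y = 0.240

x_A = 0.250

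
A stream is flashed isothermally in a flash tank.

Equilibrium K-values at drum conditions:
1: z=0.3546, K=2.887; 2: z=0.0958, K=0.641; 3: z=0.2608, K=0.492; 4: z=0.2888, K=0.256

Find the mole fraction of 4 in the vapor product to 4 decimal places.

Let ψ = V/F and solve Σ zᵢ(Kᵢ−1)/(1+ψ(Kᵢ−1)) = 0.
Feasibility: ΣzᵢKᵢ = 1.2874, Σzᵢ/Kᵢ = 1.9305 — both > 1, two phases present.
Newton iteration, ψ⁰ = 0.5:
  ψ = 0.5000: g = -0.21737, g' = -0.8789 → ψ = 0.2527
  ψ = 0.2527: g = -0.00135, g' = -0.9249 → ψ = 0.2512
Converged at ψ = 0.2512.
Compositions from xᵢ = zᵢ/(1+ψ(Kᵢ−1)), yᵢ = Kᵢxᵢ:
  1: x = 0.2406, y = 0.6945
  2: x = 0.1053, y = 0.0675
  3: x = 0.2990, y = 0.1471
  4: x = 0.3552, y = 0.0909

y_4 = 0.0909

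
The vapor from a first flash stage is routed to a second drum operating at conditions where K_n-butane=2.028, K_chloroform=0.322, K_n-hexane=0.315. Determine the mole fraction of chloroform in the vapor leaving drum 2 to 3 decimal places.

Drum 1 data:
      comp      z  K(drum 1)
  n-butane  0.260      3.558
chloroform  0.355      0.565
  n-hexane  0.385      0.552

y_chloroform (drum 2) = 0.094

Drum 1:
Rachford–Rice: g(ψ₁) = Σ zᵢ(Kᵢ−1)/(1+ψ₁(Kᵢ−1)) = 0.
Check two-phase: ΣzᵢKᵢ = 1.338 > 1 and Σzᵢ/Kᵢ = 1.399 > 1, so g(0) = 0.338 > 0 and g(1) = -0.399 < 0.
Iterate (Newton) starting at ψ₁ = 0.46:
  ψ₁ = 0.460: g = -0.1048, g' = -0.587 → ψ₁ = 0.281
  ψ₁ = 0.281: g = 0.0134, g' = -0.764 → ψ₁ = 0.299
Converged at ψ₁ = 0.299.
Drum-1 compositions:
  n-butane: x = 0.147, y = 0.524
  chloroform: x = 0.408, y = 0.231
  n-hexane: x = 0.445, y = 0.245
Drum-2 feed = drum-1 vapor: z₂ = (0.5240, 0.2306, 0.2454).
Drum 2:
Newton iteration, ψ₂⁰ = 0.44:
  ψ₂ = 0.440: g = -0.0926, g' = -0.714 → ψ₂ = 0.310
  ψ₂ = 0.310: g = -0.0031, g' = -0.674 → ψ₂ = 0.306
Converged at ψ₂ = 0.306.
  n-butane: x = 0.399, y = 0.809
  chloroform: x = 0.291, y = 0.094
  n-hexane: x = 0.310, y = 0.098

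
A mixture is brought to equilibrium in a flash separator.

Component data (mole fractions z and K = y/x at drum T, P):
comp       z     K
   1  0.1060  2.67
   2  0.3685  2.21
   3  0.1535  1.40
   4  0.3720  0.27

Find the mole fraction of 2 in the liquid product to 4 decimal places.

Let ψ = V/F and solve Σ zᵢ(Kᵢ−1)/(1+ψ(Kᵢ−1)) = 0.
Feasibility: ΣzᵢKᵢ = 1.4127, Σzᵢ/Kᵢ = 1.6939 — both > 1, two phases present.
Iterate (Newton) starting at ψ = 0.5:
  ψ = 0.5000: g = -0.00221, g' = -0.8059 → ψ = 0.4973
Converged at ψ = 0.4973.
Compositions from xᵢ = zᵢ/(1+ψ(Kᵢ−1)), yᵢ = Kᵢxᵢ:
  1: x = 0.0579, y = 0.1546
  2: x = 0.2301, y = 0.5085
  3: x = 0.1280, y = 0.1792
  4: x = 0.5840, y = 0.1577

x_2 = 0.2301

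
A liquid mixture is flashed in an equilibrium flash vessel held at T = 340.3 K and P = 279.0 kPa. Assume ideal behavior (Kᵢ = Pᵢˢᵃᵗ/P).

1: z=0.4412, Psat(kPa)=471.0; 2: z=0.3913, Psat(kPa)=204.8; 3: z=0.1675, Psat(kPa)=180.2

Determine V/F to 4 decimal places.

V/F = 0.6895

Raoult's law: Kᵢ = Pᵢˢᵃᵗ/P = Pᵢˢᵃᵗ/279.0.
  K_1 = 471.0/279.0 = 1.688172, K_2 = 204.8/279.0 = 0.734050, K_3 = 180.2/279.0 = 0.645878
Material balance + equilibrium reduce to Σ zᵢ(Kᵢ−1)/(1+V/F(Kᵢ−1)) = 0.
Feasibility: ΣzᵢKᵢ = 1.1402, Σzᵢ/Kᵢ = 1.0538 — both > 1, two phases present.
Iterate (Newton) starting at V/F = 0.34:
  V/F = 0.3400: g = 0.06420, g' = -0.1978 → V/F = 0.6646
  V/F = 0.6646: g = 0.00436, g' = -0.1751 → V/F = 0.6895
Converged at V/F = 0.6895.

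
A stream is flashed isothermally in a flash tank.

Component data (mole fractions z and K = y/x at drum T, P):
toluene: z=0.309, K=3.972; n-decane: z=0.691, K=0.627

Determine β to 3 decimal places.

Let β = V/F and solve Σ zᵢ(Kᵢ−1)/(1+β(Kᵢ−1)) = 0.
Feasibility: ΣzᵢKᵢ = 1.661, Σzᵢ/Kᵢ = 1.180 — both > 1, two phases present.
Newton iteration, β⁰ = 0.68:
  β = 0.680: g = -0.0413, g' = -0.472 → β = 0.592
  β = 0.592: g = 0.0018, g' = -0.517 → β = 0.596
Converged at β = 0.596.

β = 0.596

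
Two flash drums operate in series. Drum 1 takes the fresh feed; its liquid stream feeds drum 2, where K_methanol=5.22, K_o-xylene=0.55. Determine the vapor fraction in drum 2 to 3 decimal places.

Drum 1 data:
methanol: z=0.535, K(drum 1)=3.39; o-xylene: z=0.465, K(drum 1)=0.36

V/F (drum 2) = 0.282

Drum 1:
Material balance + equilibrium reduce to Σ zᵢ(Kᵢ−1)/(1+ψ₁(Kᵢ−1)) = 0.
Feasibility: ΣzᵢKᵢ = 1.981, Σzᵢ/Kᵢ = 1.449 — both > 1, two phases present.
Binary case is linear: z₁(K₁−1)(1+ψ₁(K₂−1)) + z₂(K₂−1)(1+ψ₁(K₁−1)) = 0
⇒ ψ₁ = [z₁(K₁−1)+z₂(K₂−1)] / [−(K₁−1)(K₂−1)] = 0.9810/1.5296 = 0.641
Drum-1 compositions:
  methanol: x = 0.211, y = 0.716
  o-xylene: x = 0.789, y = 0.284
Drum-2 feed = drum-1 liquid: z₂ = (0.2112, 0.7888).
Drum 2:
Let ψ₂ = V/F and solve Σ zᵢ(Kᵢ−1)/(1+ψ₂(Kᵢ−1)) = 0.
Feasibility: ΣzᵢKᵢ = 1.536, Σzᵢ/Kᵢ = 1.475 — both > 1, two phases present.
Iterate (Newton) starting at ψ₂ = 0.5:
  ψ₂ = 0.500: g = -0.1714, g' = -0.655 → ψ₂ = 0.238
  ψ₂ = 0.238: g = 0.0469, g' = -1.136 → ψ₂ = 0.280
  ψ₂ = 0.280: g = 0.0029, g' = -1.001 → ψ₂ = 0.282
Converged at ψ₂ = 0.282.
  methanol: x = 0.096, y = 0.503
  o-xylene: x = 0.904, y = 0.497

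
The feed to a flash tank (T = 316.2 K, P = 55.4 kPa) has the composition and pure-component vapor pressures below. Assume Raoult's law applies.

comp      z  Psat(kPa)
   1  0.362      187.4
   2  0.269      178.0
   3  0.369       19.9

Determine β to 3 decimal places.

β = 0.825

Raoult's law: Kᵢ = Pᵢˢᵃᵗ/P = Pᵢˢᵃᵗ/55.4.
  K_1 = 187.4/55.4 = 3.38267, K_2 = 178.0/55.4 = 3.21300, K_3 = 19.9/55.4 = 0.35921
Rachford–Rice: g(β) = Σ zᵢ(Kᵢ−1)/(1+β(Kᵢ−1)) = 0.
Check two-phase: ΣzᵢKᵢ = 2.221 > 1 and Σzᵢ/Kᵢ = 1.218 > 1, so g(0) = 1.221 > 0 and g(1) = -0.218 < 0.
Iterate (Newton) starting at β = 0.5:
  β = 0.500: g = 0.3283, g' = -1.053 → β = 0.812
  β = 0.812: g = 0.0140, g' = -1.065 → β = 0.825
Converged at β = 0.825.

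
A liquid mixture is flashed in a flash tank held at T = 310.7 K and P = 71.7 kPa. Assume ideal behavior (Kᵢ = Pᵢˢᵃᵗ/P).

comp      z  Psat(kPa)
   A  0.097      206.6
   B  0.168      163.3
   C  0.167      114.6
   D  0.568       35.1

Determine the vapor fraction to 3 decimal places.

ψ = 0.327

Raoult's law: Kᵢ = Pᵢˢᵃᵗ/P = Pᵢˢᵃᵗ/71.7.
  K_A = 206.6/71.7 = 2.88145, K_B = 163.3/71.7 = 2.27755, K_C = 114.6/71.7 = 1.59833, K_D = 35.1/71.7 = 0.48954
Rachford–Rice: g(ψ) = Σ zᵢ(Kᵢ−1)/(1+ψ(Kᵢ−1)) = 0.
Check two-phase: ΣzᵢKᵢ = 1.207 > 1 and Σzᵢ/Kᵢ = 1.372 > 1, so g(0) = 0.207 > 0 and g(1) = -0.372 < 0.
Newton iteration, ψ⁰ = 0.43:
  ψ = 0.430: g = -0.0526, g' = -0.500 → ψ = 0.325
  ψ = 0.325: g = 0.0011, g' = -0.524 → ψ = 0.327
Converged at ψ = 0.327.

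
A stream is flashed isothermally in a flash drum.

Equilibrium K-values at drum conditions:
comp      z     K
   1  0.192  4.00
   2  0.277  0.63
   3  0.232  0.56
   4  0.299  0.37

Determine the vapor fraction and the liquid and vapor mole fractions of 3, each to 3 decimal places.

Material balance + equilibrium reduce to Σ zᵢ(Kᵢ−1)/(1+ψ(Kᵢ−1)) = 0.
Feasibility: ΣzᵢKᵢ = 1.183, Σzᵢ/Kᵢ = 1.710 — both > 1, two phases present.
Newton–Raphson from ψ = 0.5:
  ψ = 0.500: g = -0.3012, g' = -0.660 → ψ = 0.044
  ψ = 0.044: g = 0.1071, g' = -1.561 → ψ = 0.112
  ψ = 0.112: g = 0.0137, g' = -1.195 → ψ = 0.124
Converged at ψ = 0.124.
Compositions from xᵢ = zᵢ/(1+ψ(Kᵢ−1)), yᵢ = Kᵢxᵢ:
  1: x = 0.140, y = 0.560
  2: x = 0.290, y = 0.183
  3: x = 0.245, y = 0.137
  4: x = 0.324, y = 0.120

ψ = 0.124, x_3 = 0.245, y_3 = 0.137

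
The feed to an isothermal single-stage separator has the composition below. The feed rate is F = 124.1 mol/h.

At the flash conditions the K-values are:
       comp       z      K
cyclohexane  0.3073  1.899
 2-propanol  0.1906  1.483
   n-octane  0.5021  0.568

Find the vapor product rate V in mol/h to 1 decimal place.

V = 57.1 mol/h

Iterate (Newton) starting at ψ = 0.5:
  ψ = 0.5000: g = -0.01192, g' = -0.2995 → ψ = 0.4602
Converged at ψ = 0.4602.
Then V = ψ·F = 0.4602·124.1 = 57.1 mol/h and L = F − V = 67.0 mol/h.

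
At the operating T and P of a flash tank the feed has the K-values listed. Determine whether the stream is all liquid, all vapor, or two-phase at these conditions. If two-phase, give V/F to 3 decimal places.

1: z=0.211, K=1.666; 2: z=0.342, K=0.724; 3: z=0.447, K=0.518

all liquid

ΣzᵢKᵢ = 0.831; Σzᵢ/Kᵢ = 1.462.
Since ΣzᵢKᵢ < 1 the mixture is below its bubble point — single liquid phase.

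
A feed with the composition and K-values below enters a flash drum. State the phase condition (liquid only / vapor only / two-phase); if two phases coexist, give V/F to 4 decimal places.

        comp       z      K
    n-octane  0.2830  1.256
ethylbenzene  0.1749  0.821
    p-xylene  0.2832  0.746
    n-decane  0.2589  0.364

ΣzᵢKᵢ = 0.8045; Σzᵢ/Kᵢ = 1.5292.
Since ΣzᵢKᵢ < 1 the mixture is below its bubble point — single liquid phase.

liquid only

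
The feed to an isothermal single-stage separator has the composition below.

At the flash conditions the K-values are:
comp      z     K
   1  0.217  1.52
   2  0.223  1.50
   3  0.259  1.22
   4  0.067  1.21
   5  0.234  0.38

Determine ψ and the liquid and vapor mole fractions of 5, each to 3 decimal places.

ψ = 0.612, x_5 = 0.377, y_5 = 0.143

Let ψ = V/F and solve Σ zᵢ(Kᵢ−1)/(1+ψ(Kᵢ−1)) = 0.
Check two-phase: ΣzᵢKᵢ = 1.150 > 1 and Σzᵢ/Kᵢ = 1.175 > 1, so g(0) = 0.150 > 0 and g(1) = -0.175 < 0.
Newton iteration, ψ⁰ = 0.5:
  ψ = 0.500: g = 0.0326, g' = -0.274 → ψ = 0.619
  ψ = 0.619: g = -0.0022, g' = -0.315 → ψ = 0.612
Converged at ψ = 0.612.
Compositions from xᵢ = zᵢ/(1+ψ(Kᵢ−1)), yᵢ = Kᵢxᵢ:
  1: x = 0.165, y = 0.250
  2: x = 0.171, y = 0.256
  3: x = 0.228, y = 0.279
  4: x = 0.059, y = 0.072
  5: x = 0.377, y = 0.143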